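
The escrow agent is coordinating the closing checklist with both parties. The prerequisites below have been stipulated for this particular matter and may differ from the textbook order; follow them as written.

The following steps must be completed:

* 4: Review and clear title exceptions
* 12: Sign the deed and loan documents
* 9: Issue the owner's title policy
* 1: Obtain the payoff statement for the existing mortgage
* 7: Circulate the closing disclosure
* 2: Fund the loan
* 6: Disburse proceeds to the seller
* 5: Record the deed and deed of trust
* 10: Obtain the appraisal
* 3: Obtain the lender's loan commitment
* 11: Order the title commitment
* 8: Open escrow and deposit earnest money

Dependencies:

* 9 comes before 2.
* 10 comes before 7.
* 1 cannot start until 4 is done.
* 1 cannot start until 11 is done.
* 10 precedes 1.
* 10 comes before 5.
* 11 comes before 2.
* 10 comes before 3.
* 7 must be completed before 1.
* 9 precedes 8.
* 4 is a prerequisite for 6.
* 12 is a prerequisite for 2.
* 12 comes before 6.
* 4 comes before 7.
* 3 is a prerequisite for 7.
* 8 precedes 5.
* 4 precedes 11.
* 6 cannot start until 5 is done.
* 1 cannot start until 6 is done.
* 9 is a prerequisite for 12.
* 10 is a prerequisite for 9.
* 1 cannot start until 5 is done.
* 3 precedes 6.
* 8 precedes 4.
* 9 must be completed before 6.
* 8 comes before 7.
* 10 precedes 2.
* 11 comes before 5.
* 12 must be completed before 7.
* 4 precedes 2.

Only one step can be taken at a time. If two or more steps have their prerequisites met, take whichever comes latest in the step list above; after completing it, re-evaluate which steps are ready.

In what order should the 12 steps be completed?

Only 10 has no prerequisites, so it is first.
Ready: 3 and 9. 3 is listed later → 3.
That leaves 9 as the only ready step → 9.
Now 8 and 12 have their prerequisites met. 8 is listed later, so 8 next.
4 now also ready, so the ready set is {12, 4}; 12 is listed later → 12.
4 is the only step now ready → 4.
Ready: 11 and 7. 11 is listed later → 11.
5 and 2 now also ready, so the ready set is {5, 2, 7}; 5 is listed later → 5.
6 now also ready, so the ready set is {6, 2, 7}; 6 is listed later → 6.
2 and 7 are both available; 2 is listed later → 2.
7 is the only step now ready → 7.
1 needed 11, 10, 5, 6, 7 and 4, now all done → 1.

10 3 9 8 12 4 11 5 6 2 7 1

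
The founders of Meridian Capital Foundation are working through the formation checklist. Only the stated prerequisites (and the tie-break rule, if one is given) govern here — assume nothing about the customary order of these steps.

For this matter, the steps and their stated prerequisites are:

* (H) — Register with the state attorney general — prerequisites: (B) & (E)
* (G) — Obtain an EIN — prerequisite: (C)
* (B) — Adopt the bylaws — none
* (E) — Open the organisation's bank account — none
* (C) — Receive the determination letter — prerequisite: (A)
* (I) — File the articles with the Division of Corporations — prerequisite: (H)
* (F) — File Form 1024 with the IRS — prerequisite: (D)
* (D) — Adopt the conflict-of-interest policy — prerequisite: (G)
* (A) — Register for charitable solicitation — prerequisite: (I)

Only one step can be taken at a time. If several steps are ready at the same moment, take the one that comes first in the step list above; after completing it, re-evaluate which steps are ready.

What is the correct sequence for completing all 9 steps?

(B) → (E) → (H) → (I) → (A) → (C) → (G) → (D) → (F)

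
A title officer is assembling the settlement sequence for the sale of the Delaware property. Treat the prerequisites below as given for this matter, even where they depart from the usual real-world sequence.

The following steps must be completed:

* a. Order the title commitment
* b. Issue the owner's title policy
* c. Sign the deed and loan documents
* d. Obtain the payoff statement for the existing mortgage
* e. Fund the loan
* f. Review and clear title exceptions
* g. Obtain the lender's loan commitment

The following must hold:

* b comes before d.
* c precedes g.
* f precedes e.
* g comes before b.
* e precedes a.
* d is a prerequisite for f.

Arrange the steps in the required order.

c, g, b, d, f, e, a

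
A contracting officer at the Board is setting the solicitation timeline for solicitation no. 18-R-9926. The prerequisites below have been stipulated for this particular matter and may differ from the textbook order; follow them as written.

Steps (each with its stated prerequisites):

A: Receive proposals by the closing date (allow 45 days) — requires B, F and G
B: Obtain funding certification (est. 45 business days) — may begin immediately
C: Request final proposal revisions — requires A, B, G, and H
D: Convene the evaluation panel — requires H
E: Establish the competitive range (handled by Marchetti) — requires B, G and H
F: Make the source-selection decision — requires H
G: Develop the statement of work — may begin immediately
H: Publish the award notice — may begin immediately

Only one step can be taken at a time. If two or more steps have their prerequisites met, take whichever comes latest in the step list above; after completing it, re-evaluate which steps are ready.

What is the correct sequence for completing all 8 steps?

Nothing is required for H, G and B. H is listed later → H first.
F and D now also ready, so the ready set is {G, F, D, B}; G is listed later → G.
Now F, D and B have their prerequisites met. F is listed later, so F next.
Now D and B have their prerequisites met. D is listed later, so D next.
B is the only step now ready → B.
Ready: E and A. E is listed later → E.
A needed G, F and B, now all done → A.
C needed H, G, B and A, now all done → C.

H, G, F, D, B, E, A, C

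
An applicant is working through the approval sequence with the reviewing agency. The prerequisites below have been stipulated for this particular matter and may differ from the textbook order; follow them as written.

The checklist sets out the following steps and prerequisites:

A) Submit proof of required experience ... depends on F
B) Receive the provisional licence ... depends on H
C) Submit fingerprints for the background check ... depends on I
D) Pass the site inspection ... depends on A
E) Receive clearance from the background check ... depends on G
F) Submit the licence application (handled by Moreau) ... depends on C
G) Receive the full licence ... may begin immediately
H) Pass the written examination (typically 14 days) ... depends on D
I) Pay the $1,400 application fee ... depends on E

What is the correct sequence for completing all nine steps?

G → E → I → C → F → A → D → H → B

G is the only step with nothing outstanding, so it goes first.
E needed G, now all done → E.
Next only I has its prerequisites met → I.
That leaves C as the only ready step → C.
That leaves F as the only ready step → F.
A needed F, now all done → A.
D is the only step now ready → D.
H is the only step now ready → H.
B needed H, now all done → B.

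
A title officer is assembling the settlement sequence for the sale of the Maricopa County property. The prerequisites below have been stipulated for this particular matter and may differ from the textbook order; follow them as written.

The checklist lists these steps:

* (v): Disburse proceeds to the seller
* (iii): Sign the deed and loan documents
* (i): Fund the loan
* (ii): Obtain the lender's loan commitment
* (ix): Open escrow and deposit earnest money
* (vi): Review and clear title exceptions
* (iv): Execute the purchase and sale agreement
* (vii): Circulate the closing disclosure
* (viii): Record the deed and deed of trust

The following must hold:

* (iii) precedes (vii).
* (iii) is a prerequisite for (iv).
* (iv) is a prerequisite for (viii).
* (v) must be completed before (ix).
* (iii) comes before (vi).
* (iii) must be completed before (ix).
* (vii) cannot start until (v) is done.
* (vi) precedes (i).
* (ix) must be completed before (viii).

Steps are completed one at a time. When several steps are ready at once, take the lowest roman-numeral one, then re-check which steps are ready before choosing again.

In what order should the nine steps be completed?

(ii), (iii) and (v) have no prerequisites; (ii) has the earlier label, so (ii) is first.
Ready: (iii) and (v). (iii) has the earlier label → (iii).
(iv) and (vi) now also ready, so the ready set is {(iv), (v), (vi)}; (iv) has the earlier label → (iv).
(v) and (vi) are both available; (v) has the earlier label → (v).
Ready: (vi), (vii) and (ix). (vi) has the earlier label → (vi).
(i) now also ready, so the ready set is {(i), (vii), (ix)}; (i) has the earlier label → (i).
(vii) and (ix) are both available; (vii) has the earlier label → (vii).
That leaves (ix) as the only ready step → (ix).
That leaves (viii) as the only ready step → (viii).

(ii) (iii) (iv) (v) (vi) (i) (vii) (ix) (viii)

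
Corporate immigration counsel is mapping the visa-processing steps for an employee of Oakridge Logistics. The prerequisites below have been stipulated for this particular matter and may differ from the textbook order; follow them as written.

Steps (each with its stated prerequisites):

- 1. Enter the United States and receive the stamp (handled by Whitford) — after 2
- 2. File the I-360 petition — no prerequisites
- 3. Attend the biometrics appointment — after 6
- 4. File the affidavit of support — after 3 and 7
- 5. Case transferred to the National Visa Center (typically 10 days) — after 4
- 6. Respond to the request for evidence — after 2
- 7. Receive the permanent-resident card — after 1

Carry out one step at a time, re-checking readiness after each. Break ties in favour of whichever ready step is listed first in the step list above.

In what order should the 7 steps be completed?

Only 2 has no prerequisites, so it is first.
Now 1 and 6 have their prerequisites met. 1 is listed earlier, so 1 next.
7 now also ready, so the ready set is {6, 7}; 6 is listed earlier → 6.
Now 3 and 7 have their prerequisites met. 3 is listed earlier, so 3 next.
That leaves 7 as the only ready step → 7.
Next only 4 has its prerequisites met → 4.
That leaves 5 as the only ready step → 5.

2 1 6 3 7 4 5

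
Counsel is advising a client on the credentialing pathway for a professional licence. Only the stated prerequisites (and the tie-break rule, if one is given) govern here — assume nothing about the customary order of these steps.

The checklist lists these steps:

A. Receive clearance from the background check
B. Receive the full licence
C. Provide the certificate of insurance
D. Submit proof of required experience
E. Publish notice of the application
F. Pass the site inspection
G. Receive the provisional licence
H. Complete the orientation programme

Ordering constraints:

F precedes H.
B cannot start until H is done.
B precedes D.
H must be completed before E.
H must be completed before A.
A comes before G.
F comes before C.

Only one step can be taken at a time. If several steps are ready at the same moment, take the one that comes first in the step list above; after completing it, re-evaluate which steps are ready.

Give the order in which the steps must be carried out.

F, C, H, A, B, D, E, G

F has no prerequisites → F first.
Now C and H have their prerequisites met. C is listed earlier, so C next.
That leaves H as the only ready step → H.
A, B and E are all available; A is listed earlier → A.
G now also ready, so the ready set is {B, E, G}; B is listed earlier → B.
D now also ready, so the ready set is {D, E, G}; D is listed earlier → D.
Ready: E and G. E is listed earlier → E.
G needed A, now all done → G.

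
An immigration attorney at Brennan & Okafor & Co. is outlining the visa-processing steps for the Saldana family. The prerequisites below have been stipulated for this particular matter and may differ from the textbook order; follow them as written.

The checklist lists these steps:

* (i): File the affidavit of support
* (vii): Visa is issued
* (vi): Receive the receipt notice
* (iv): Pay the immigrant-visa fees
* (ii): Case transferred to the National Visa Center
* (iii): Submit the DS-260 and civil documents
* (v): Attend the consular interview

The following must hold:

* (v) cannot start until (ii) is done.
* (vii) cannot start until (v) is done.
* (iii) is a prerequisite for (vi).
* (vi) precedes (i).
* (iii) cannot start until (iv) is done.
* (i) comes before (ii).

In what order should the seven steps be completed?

(iv), (iii), (vi), (i), (ii), (v), (vii)

(iv) is the only step with nothing outstanding, so it goes first.
(iii) needed (iv), now all done → (iii).
That leaves (vi) as the only ready step → (vi).
That leaves (i) as the only ready step → (i).
That leaves (ii) as the only ready step → (ii).
Next only (v) has its prerequisites met → (v).
(vii) needed (v), now all done → (vii).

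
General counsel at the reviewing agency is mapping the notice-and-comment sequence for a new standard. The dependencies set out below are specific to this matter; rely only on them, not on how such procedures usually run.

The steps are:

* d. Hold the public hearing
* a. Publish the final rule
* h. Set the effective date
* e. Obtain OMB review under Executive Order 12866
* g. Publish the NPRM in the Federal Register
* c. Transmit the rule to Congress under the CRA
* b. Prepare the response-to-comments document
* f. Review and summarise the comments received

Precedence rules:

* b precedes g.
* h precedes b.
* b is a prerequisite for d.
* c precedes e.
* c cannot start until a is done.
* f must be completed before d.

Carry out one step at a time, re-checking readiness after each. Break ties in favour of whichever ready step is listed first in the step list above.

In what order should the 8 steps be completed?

Nothing is required for a, h and f. a is listed earlier → a first.
Now h, c and f have their prerequisites met. h is listed earlier, so h next.
Ready: c, b and f. c is listed earlier → c.
Ready: e, b and f. e is listed earlier → e.
b and f are both available; b is listed earlier → b.
Now g and f have their prerequisites met. g is listed earlier, so g next.
Next only f has its prerequisites met → f.
d needed b and f, now all done → d.

a, h, c, e, b, g, f, d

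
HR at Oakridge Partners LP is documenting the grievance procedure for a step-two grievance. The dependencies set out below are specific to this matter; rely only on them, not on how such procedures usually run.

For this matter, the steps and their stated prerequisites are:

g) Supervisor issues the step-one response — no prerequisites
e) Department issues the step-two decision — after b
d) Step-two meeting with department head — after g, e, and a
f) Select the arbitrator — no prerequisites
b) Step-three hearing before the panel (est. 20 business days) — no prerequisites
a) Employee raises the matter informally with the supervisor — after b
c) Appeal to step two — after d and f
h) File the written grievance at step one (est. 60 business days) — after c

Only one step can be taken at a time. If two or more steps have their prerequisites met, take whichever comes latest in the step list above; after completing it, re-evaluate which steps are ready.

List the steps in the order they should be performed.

Nothing is required for b, f and g. b is listed later → b first.
Now a, f, e and g have their prerequisites met. a is listed later, so a next.
Now f, e and g have their prerequisites met. f is listed later, so f next.
e and g are both available; e is listed later → e.
That leaves g as the only ready step → g.
That leaves d as the only ready step → d.
Next only c has its prerequisites met → c.
Next only h has its prerequisites met → h.

b → a → f → e → g → d → c → h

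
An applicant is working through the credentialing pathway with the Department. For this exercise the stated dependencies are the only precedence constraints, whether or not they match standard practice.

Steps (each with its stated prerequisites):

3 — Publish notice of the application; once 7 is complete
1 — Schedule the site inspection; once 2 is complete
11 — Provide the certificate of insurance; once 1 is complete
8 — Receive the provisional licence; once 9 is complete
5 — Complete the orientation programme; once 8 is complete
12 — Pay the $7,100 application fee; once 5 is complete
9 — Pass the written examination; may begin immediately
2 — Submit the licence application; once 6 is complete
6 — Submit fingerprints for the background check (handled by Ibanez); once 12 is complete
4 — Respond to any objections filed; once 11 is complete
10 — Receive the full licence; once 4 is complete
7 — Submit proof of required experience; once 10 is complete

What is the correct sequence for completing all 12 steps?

9 → 8 → 5 → 12 → 6 → 2 → 1 → 11 → 4 → 10 → 7 → 3

Only 9 has no prerequisites, so it is first.
8 is the only step now ready → 8.
5 needed 8, now all done → 5.
12 is the only step now ready → 12.
6 needed 12, now all done → 6.
That leaves 2 as the only ready step → 2.
Next only 1 has its prerequisites met → 1.
That leaves 11 as the only ready step → 11.
4 is the only step now ready → 4.
10 is the only step now ready → 10.
7 is the only step now ready → 7.
3 is the only step now ready → 3.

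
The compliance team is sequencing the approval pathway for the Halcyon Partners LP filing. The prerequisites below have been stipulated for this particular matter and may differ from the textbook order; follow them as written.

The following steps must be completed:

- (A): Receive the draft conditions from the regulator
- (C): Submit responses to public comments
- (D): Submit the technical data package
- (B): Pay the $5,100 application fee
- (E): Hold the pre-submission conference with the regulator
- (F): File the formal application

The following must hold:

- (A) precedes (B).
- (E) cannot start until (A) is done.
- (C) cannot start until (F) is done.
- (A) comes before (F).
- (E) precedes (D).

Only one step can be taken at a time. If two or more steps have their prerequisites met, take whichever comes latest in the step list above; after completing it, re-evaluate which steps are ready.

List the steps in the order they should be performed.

Only (A) has no prerequisites, so it is first.
(F), (E) and (B) are all available; (F) is listed later → (F).
(C) now also ready, so the ready set is {(E), (B), (C)}; (E) is listed later → (E).
Now (B), (D) and (C) have their prerequisites met. (B) is listed later, so (B) next.
Now (D) and (C) have their prerequisites met. (D) is listed later, so (D) next.
(C) is the only step now ready → (C).

(A) (F) (E) (B) (D) (C)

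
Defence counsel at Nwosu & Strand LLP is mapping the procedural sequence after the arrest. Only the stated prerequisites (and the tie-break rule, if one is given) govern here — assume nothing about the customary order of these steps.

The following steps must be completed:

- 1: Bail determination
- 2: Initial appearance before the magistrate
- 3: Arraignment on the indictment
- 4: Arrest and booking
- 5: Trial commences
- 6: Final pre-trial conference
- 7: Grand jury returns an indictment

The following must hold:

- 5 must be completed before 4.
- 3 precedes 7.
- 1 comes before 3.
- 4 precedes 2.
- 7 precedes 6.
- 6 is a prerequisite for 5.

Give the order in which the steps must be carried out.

1 3 7 6 5 4 2

1 is the only step with nothing outstanding, so it goes first.
3 needed 1, now all done → 3.
7 needed 3, now all done → 7.
6 needed 7, now all done → 6.
That leaves 5 as the only ready step → 5.
That leaves 4 as the only ready step → 4.
2 is the only step now ready → 2.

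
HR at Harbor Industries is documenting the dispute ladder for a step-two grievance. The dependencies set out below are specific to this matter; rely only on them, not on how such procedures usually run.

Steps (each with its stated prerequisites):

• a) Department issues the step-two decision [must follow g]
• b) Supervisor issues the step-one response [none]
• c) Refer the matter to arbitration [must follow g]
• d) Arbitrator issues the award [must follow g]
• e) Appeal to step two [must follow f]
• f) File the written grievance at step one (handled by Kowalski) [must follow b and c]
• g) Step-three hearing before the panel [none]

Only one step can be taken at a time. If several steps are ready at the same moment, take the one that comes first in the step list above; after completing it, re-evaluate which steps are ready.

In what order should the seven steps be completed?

b g a c d f e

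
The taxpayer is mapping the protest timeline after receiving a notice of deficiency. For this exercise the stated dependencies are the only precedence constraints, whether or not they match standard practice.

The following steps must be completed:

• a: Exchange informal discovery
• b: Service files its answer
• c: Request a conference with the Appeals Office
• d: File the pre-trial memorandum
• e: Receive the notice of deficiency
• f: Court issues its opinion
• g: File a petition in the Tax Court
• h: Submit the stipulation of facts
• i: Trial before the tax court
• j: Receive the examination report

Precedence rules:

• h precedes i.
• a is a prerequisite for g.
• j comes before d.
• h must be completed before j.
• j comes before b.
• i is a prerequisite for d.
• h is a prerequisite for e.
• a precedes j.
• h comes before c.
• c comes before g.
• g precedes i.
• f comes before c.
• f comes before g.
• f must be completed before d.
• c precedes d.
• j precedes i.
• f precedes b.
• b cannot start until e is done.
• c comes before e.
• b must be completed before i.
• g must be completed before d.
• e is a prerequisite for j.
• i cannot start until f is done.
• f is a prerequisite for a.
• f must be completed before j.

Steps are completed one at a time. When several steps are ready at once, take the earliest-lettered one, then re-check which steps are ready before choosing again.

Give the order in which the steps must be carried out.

f and h have no prerequisites; f has the earlier label, so f is first.
Ready: a and h. a has the earlier label → a.
h is the only step now ready → h.
c needed f and h, now all done → c.
e and g are both available; e has the earlier label → e.
j now also ready, so the ready set is {g, j}; g has the earlier label → g.
j is the only step now ready → j.
Next only b has its prerequisites met → b.
i is the only step now ready → i.
That leaves d as the only ready step → d.

f, a, h, c, e, g, j, b, i, d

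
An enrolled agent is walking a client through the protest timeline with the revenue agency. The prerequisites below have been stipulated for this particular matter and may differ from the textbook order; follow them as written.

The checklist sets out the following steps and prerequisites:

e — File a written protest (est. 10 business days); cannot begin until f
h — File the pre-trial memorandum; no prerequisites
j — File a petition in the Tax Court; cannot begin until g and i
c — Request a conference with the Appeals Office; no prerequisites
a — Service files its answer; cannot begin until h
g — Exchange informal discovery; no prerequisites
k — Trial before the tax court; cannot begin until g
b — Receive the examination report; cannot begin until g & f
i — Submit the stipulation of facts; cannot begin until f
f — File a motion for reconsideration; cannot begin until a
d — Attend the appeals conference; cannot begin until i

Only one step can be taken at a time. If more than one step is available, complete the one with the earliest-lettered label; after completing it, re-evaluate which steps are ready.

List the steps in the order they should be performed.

Nothing is required for c, g and h. c has the earlier label → c first.
g and h are both available; g has the earlier label → g.
Now h and k have their prerequisites met. h has the earlier label, so h next.
a now also ready, so the ready set is {a, k}; a has the earlier label → a.
f now also ready, so the ready set is {f, k}; f has the earlier label → f.
b, e and i now also ready, so the ready set is {b, e, i, k}; b has the earlier label → b.
Ready: e, i and k. e has the earlier label → e.
Now i and k have their prerequisites met. i has the earlier label, so i next.
d and j now also ready, so the ready set is {d, j, k}; d has the earlier label → d.
Ready: j and k. j has the earlier label → j.
k is the only step now ready → k.

c, g, h, a, f, b, e, i, d, j, k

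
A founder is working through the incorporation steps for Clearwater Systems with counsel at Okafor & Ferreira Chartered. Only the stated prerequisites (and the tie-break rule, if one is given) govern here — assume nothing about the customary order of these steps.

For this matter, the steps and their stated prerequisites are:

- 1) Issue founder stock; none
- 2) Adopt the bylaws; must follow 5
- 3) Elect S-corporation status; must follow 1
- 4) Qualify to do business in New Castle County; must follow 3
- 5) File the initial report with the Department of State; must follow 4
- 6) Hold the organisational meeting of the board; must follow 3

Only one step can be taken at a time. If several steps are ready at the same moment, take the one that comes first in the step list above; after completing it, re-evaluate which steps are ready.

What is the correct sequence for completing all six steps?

1 is the only step with nothing outstanding, so it goes first.
Next only 3 has its prerequisites met → 3.
Ready: 4 and 6. 4 is listed earlier → 4.
5 and 6 are both available; 5 is listed earlier → 5.
2 now also ready, so the ready set is {2, 6}; 2 is listed earlier → 2.
That leaves 6 as the only ready step → 6.

1, 3, 4, 5, 2, 6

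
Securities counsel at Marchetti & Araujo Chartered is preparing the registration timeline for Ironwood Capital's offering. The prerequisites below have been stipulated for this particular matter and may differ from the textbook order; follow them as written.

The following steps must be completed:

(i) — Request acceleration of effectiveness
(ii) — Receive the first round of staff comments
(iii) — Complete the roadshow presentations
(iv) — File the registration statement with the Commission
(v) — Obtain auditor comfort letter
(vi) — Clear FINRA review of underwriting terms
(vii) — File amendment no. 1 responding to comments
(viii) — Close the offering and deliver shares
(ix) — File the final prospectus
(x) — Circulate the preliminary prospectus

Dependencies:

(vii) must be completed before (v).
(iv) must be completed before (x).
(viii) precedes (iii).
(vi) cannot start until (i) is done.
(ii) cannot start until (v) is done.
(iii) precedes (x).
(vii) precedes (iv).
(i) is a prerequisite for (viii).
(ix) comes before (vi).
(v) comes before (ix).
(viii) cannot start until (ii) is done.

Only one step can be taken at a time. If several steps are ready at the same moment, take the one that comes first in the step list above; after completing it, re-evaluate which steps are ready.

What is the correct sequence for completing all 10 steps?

(i), (vii), (iv), (v), (ii), (viii), (iii), (ix), (vi), (x)

Nothing is required for (i) and (vii). (i) is listed earlier → (i) first.
That leaves (vii) as the only ready step → (vii).
Now (iv) and (v) have their prerequisites met. (iv) is listed earlier, so (iv) next.
(v) is the only step now ready → (v).
Now (ii) and (ix) have their prerequisites met. (ii) is listed earlier, so (ii) next.
(viii) now also ready, so the ready set is {(viii), (ix)}; (viii) is listed earlier → (viii).
(iii) now also ready, so the ready set is {(iii), (ix)}; (iii) is listed earlier → (iii).
(x) now also ready, so the ready set is {(ix), (x)}; (ix) is listed earlier → (ix).
(vi) and (x) are both available; (vi) is listed earlier → (vi).
(x) needed (iii) and (iv), now all done → (x).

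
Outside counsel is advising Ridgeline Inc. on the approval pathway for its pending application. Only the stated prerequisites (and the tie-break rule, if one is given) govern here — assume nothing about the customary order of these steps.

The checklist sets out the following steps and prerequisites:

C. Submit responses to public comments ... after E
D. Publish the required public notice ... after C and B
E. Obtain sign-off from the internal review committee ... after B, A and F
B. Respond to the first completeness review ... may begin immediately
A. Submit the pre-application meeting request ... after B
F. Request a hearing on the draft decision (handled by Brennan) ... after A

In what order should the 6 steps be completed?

B, A, F, E, C, D

B has no prerequisites → B first.
That leaves A as the only ready step → A.
F is the only step now ready → F.
Next only E has its prerequisites met → E.
C needed E, now all done → C.
D is the only step now ready → D.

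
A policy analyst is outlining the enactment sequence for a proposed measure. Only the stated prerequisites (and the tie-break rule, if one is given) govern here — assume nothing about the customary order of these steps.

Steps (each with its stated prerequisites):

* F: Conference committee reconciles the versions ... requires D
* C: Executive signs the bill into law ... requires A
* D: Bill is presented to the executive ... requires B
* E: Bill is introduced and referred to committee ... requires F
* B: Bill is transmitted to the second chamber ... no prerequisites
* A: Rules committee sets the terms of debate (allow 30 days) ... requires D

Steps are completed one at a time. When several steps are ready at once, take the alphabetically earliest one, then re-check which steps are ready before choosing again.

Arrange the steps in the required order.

B → D → A → C → F → E

Only B has no prerequisites, so it is first.
Next only D has its prerequisites met → D.
A and F are both available; A has the earlier label → A.
Now C and F have their prerequisites met. C has the earlier label, so C next.
That leaves F as the only ready step → F.
That leaves E as the only ready step → E.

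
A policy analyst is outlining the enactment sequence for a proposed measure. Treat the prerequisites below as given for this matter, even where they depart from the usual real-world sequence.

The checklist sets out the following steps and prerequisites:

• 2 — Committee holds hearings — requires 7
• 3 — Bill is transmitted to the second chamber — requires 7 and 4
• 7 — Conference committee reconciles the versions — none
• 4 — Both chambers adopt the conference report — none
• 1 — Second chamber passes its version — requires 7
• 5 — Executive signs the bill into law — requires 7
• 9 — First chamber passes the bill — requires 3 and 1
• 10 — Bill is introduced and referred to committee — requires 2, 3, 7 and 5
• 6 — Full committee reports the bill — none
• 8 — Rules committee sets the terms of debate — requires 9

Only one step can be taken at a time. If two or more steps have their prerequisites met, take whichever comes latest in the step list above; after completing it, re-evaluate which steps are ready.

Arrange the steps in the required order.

6, 4 and 7 have no prerequisites; 6 is listed later, so 6 is first.
Ready: 4 and 7. 4 is listed later → 4.
Next only 7 has its prerequisites met → 7.
5, 1, 3 and 2 are all available; 5 is listed later → 5.
Now 1, 3 and 2 have their prerequisites met. 1 is listed later, so 1 next.
3 and 2 are both available; 3 is listed later → 3.
9 now also ready, so the ready set is {9, 2}; 9 is listed later → 9.
8 now also ready, so the ready set is {8, 2}; 8 is listed later → 8.
2 needed 7, now all done → 2.
Next only 10 has its prerequisites met → 10.

6, 4, 7, 5, 1, 3, 9, 8, 2, 10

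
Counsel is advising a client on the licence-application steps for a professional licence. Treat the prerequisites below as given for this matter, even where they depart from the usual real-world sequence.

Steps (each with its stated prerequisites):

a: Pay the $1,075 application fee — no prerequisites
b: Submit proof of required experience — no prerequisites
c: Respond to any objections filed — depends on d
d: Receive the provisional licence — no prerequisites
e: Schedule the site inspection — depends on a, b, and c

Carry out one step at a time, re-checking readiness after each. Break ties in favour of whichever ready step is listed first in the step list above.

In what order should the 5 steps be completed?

a, b and d have no prerequisites; a is listed earlier, so a is first.
Ready: b and d. b is listed earlier → b.
Next only d has its prerequisites met → d.
c needed d, now all done → c.
e needed a, b and c, now all done → e.

a b d c e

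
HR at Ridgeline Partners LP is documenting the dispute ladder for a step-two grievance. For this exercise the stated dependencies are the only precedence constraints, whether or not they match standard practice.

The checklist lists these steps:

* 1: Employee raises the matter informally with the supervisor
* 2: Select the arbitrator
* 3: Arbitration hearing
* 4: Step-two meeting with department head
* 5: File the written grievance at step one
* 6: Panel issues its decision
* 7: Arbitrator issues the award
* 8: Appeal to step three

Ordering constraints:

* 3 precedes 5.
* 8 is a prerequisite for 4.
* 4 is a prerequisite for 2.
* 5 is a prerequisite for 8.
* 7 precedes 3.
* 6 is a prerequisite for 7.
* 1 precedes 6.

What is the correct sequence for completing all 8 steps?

1 → 6 → 7 → 3 → 5 → 8 → 4 → 2

1 has no prerequisites → 1 first.
6 needed 1, now all done → 6.
7 needed 6, now all done → 7.
That leaves 3 as the only ready step → 3.
Next only 5 has its prerequisites met → 5.
8 needed 5, now all done → 8.
4 is the only step now ready → 4.
2 needed 4, now all done → 2.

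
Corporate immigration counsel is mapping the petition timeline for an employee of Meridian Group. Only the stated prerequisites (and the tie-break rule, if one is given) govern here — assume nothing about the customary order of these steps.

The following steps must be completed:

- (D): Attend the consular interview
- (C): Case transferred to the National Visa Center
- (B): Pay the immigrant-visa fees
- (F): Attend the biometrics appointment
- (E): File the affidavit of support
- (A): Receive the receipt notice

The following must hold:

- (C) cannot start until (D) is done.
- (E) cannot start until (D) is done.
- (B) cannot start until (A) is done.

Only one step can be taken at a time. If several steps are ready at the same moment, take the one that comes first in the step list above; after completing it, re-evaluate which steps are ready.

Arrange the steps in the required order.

(D), (F) and (A) have no prerequisites; (D) is listed earlier, so (D) is first.
(C), (F), (E) and (A) are all available; (C) is listed earlier → (C).
Now (F), (E) and (A) have their prerequisites met. (F) is listed earlier, so (F) next.
Ready: (E) and (A). (E) is listed earlier → (E).
Next only (A) has its prerequisites met → (A).
That leaves (B) as the only ready step → (B).

(D), (C), (F), (E), (A), (B)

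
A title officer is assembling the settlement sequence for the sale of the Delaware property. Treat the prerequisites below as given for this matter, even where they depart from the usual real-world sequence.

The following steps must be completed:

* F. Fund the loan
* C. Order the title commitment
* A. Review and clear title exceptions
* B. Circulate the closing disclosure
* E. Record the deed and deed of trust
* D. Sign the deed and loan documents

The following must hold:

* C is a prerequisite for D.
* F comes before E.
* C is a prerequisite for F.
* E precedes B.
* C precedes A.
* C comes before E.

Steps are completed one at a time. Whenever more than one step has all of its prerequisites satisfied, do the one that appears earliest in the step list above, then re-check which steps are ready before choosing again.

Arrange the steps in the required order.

C has no prerequisites → C first.
Now F, A and D have their prerequisites met. F is listed earlier, so F next.
E now also ready, so the ready set is {A, E, D}; A is listed earlier → A.
Ready: E and D. E is listed earlier → E.
B now also ready, so the ready set is {B, D}; B is listed earlier → B.
D needed C, now all done → D.

C, F, A, E, B, D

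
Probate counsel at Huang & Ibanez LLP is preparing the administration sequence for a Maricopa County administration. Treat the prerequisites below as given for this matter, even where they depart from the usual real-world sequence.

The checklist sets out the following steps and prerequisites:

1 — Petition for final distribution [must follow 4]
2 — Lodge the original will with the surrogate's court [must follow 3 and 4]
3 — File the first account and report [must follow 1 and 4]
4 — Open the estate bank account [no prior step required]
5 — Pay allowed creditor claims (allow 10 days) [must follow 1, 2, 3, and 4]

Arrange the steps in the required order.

Only 4 has no prerequisites, so it is first.
1 needed 4, now all done → 1.
3 needed 1 and 4, now all done → 3.
Next only 2 has its prerequisites met → 2.
5 is the only step now ready → 5.

4, 1, 3, 2, 5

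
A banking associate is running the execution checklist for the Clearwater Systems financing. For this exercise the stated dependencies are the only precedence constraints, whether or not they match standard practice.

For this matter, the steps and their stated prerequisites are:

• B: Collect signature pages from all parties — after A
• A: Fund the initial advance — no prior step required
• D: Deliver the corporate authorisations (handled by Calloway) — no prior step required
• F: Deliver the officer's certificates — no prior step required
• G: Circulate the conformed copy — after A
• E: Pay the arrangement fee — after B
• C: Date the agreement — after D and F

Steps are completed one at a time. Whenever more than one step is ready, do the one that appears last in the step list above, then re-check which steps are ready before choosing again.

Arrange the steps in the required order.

Nothing is required for F, D and A. F is listed later → F first.
Now D and A have their prerequisites met. D is listed later, so D next.
C and A are both available; C is listed later → C.
Next only A has its prerequisites met → A.
G and B are both available; G is listed later → G.
B needed A, now all done → B.
E needed B, now all done → E.

F, D, C, A, G, B, E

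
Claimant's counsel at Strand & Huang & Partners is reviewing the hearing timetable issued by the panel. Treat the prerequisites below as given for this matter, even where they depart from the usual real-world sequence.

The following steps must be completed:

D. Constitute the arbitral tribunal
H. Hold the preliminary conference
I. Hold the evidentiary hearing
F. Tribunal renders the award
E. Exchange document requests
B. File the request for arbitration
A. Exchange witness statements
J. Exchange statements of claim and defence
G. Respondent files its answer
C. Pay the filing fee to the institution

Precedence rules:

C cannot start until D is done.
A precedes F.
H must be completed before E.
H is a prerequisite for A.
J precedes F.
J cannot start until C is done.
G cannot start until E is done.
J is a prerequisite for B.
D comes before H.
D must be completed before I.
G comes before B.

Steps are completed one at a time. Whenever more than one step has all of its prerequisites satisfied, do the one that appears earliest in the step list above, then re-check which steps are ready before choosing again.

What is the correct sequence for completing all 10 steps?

D has no prerequisites → D first.
H, I and C are all available; H is listed earlier → H.
Ready: I, E, A and C. I is listed earlier → I.
Now E, A and C have their prerequisites met. E is listed earlier, so E next.
Ready: A, G and C. A is listed earlier → A.
Ready: G and C. G is listed earlier → G.
C is the only step now ready → C.
That leaves J as the only ready step → J.
F and B are both available; F is listed earlier → F.
Next only B has its prerequisites met → B.

D, H, I, E, A, G, C, J, F, B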